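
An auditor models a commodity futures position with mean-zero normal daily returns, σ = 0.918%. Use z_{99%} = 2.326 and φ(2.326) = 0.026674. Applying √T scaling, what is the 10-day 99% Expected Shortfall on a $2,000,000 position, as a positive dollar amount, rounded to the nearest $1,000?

σ_{10d} = 0.918% × √10 = 2.903%.
ES multiplier = φ(z)/(1−α) = 0.026674/0.01 = 2.667.
ES = 2.903% × 2.667 = 7.742%; on $2,000,000: $154,840.

$155,000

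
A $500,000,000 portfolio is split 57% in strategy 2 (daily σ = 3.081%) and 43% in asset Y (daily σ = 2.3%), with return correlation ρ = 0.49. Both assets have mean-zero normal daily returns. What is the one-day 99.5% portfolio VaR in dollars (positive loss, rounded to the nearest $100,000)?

σ_p² = 0.57²·3.081² + 0.43²·2.3² + 2·0.49·0.57·0.43·3.081·2.3 = 5.7644 (%²).
σ_p = √5.7644 = 2.401%.
At 99.5%, z = 2.576.
VaR = 2.576 × 2.401% = 6.185%; on $500,000,000 that is $30,925,000.

$30,900,000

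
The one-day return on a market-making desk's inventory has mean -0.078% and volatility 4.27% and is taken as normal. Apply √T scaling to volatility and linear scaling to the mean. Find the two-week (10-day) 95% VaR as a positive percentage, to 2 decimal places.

At 95%, z = 1.645.
σ_{10d} = 4.27% × √10 = 13.503%; μ_{10d} = 10 × -0.078% = -0.780%.
VaR = −(-0.780%) + 1.645 × 13.503% = 22.992%.

22.99%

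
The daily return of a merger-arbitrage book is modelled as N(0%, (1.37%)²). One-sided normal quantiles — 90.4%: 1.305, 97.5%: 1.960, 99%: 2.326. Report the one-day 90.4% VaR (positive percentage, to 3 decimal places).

1.788%

VaR = z·σ = 1.305 × 1.37% = 1.788%.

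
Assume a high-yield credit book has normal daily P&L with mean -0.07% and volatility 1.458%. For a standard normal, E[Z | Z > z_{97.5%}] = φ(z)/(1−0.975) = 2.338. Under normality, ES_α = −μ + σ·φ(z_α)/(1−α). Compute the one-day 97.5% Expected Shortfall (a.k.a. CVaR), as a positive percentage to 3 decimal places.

3.479%

ES = −(-0.07%) + 1.458% × 2.338 = 3.479%.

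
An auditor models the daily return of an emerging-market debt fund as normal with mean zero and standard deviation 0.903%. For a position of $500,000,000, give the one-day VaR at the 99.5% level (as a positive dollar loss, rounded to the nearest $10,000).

$11,630,000

At 99.5% one-sided, z = 2.576.
VaR = z·σ = 2.576 × 0.903% = 2.326%.
On $500,000,000: 0.02326 × $500,000,000 = $11,630,000.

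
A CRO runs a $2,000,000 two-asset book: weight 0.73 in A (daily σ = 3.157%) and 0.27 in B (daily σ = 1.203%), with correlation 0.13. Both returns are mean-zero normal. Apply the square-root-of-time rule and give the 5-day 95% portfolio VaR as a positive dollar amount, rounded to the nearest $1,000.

σ_p = √(0.73²·3.157² + 0.27²·1.203² + 2·0.13·0.73·0.27·3.157·1.203) = 2.369%.
σ_{5d} = 2.369% × √5 = 5.297%.
z(95%) = 1.645.
VaR = 1.645 × 5.297% = 8.714%; on $2,000,000 that is $174,280.

$174,000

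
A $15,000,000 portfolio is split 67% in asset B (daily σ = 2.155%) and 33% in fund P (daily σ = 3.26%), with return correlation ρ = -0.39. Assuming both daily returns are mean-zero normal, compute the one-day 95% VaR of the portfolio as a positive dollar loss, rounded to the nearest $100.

$351,600

σ_p² = 0.67²·2.155² + 0.33²·3.26² + 2·-0.39·0.67·0.33·2.155·3.26 = 2.0305 (%²).
σ_p = √2.0305 = 1.425%.
At 95%, z = 1.645.
VaR = 1.645 × 1.425% = 2.344%; on $15,000,000 that is $351,600.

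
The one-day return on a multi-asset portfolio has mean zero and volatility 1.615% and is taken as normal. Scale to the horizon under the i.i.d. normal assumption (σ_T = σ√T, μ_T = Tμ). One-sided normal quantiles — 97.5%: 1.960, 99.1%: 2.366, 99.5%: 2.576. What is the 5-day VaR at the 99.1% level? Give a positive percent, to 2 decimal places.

8.54%

σ_{5d} = 1.615% × √5 = 3.611%.
VaR = 2.366 × 3.611% = 8.544%.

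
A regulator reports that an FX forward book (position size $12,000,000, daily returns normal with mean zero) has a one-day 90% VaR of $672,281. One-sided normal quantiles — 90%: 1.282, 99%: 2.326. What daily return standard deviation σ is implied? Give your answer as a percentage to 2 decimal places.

VaR as a fraction: $672,281 / $12,000,000 = 5.602%.
σ = VaR / z = 5.602% / 1.282 = 4.370%.

4.37%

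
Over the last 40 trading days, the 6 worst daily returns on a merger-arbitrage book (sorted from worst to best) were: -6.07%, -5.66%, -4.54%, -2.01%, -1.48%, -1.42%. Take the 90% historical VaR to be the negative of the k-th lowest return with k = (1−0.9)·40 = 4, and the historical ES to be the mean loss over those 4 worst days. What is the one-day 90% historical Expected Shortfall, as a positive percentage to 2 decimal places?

4.57%

The 4 worst returns sum to -18.28%.
ES = −(-18.28%) / 4 = 4.57%.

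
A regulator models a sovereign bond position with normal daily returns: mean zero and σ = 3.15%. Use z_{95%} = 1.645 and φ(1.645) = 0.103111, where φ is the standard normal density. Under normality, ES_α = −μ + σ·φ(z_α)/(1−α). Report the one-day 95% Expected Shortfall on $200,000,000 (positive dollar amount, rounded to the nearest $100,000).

$13,000,000

Tail multiplier: φ(z)/(1−α) = 0.103111 / 0.05 = 2.062.
ES = 3.15% × 2.062 = 6.495%.
On $200,000,000: 0.06495 × $200,000,000 = $12,990,000.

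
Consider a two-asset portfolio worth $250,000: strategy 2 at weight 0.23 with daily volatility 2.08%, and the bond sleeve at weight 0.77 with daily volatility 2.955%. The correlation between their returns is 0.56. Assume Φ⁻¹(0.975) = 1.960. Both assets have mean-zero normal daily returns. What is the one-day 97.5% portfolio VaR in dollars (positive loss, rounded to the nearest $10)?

$12,610

σ_p² = 0.23²·2.08² + 0.77²·2.955² + 2·0.56·0.23·0.77·2.08·2.955 = 6.6252 (%²).
σ_p = √6.6252 = 2.574%.
VaR = 1.960 × 2.574% = 5.045%; on $250,000 that is $12,612.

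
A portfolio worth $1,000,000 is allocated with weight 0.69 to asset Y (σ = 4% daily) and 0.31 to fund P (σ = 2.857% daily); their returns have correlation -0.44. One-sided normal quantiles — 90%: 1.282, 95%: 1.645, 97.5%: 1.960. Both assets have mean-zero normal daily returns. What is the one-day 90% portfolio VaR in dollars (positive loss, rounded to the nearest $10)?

$32,050

σ_p² = 0.69²·4² + 0.31²·2.857² + 2·-0.44·0.69·0.31·4·2.857 = 6.2509 (%²).
σ_p = √6.2509 = 2.500%.
VaR = 1.282 × 2.500% = 3.205%; on $1,000,000 that is $32,050.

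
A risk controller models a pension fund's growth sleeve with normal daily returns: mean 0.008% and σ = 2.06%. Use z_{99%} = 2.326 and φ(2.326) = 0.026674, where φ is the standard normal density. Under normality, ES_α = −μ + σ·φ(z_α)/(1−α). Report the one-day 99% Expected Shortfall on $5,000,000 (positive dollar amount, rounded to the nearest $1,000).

$274,000

Tail multiplier: φ(z)/(1−α) = 0.026674 / 0.01 = 2.667.
ES = −(0.008%) + 2.06% × 2.667 = 5.486%.
On $5,000,000: 0.05486 × $5,000,000 = $274,300.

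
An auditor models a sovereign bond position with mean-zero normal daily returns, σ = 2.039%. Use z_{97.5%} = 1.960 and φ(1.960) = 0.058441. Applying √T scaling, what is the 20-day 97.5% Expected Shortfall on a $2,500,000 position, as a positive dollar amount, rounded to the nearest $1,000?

σ_{20d} = 2.039% × √20 = 9.119%.
ES multiplier = φ(z)/(1−α) = 0.058441/0.025 = 2.338.
ES = 9.119% × 2.338 = 21.320%; on $2,500,000: $533,000.

$533,000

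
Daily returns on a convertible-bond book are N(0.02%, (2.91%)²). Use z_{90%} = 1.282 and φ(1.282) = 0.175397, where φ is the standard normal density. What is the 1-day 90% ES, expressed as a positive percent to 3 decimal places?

Tail multiplier: φ(z)/(1−α) = 0.175397 / 0.1 = 1.754.
ES = −(0.02%) + 2.91% × 1.754 = 5.084%.

5.084%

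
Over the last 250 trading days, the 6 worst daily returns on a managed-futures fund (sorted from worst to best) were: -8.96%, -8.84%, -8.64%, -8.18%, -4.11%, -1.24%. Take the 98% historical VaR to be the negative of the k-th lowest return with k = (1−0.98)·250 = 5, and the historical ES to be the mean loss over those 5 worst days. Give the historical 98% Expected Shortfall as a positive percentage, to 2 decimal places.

The 5 worst returns sum to -38.73%.
ES = −(-38.73%) / 5 = 7.746% ≈ 7.75%.

7.75%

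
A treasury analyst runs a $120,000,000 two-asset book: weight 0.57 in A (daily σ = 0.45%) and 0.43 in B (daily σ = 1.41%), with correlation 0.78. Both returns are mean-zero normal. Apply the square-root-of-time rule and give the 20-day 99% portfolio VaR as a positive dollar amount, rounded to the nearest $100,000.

σ_p = √(0.57²·0.45² + 0.43²·1.41² + 2·0.78·0.57·0.43·0.45·1.41) = 0.822%.
σ_{20d} = 0.822% × √20 = 3.676%.
z(99%) = 2.326.
VaR = 2.326 × 3.676% = 8.550%; on $120,000,000 that is $10,260,000.

$10,300,000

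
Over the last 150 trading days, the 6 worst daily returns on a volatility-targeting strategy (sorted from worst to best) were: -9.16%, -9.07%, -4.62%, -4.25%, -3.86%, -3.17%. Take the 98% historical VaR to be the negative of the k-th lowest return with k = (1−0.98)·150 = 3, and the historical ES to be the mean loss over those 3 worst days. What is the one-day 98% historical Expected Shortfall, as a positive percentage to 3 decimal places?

7.617%

The 3 worst returns sum to -22.85%.
ES = −(-22.85%) / 3 = 7.6166…% ≈ 7.617%.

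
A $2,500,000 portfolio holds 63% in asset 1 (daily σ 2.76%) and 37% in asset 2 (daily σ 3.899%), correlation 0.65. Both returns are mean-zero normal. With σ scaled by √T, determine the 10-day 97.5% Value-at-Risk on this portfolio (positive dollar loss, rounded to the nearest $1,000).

$448,000

σ_p = √(0.63²·2.76² + 0.37²·3.899² + 2·0.65·0.63·0.37·2.76·3.899) = 2.892%.
σ_{10d} = 2.892% × √10 = 9.145%.
z(97.5%) = 1.960.
VaR = 1.960 × 9.145% = 17.924%; on $2,500,000 that is $448,100.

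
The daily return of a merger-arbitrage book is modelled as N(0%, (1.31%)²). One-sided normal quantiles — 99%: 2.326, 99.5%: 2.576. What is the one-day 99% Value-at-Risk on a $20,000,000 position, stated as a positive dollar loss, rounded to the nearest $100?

VaR = z·σ = 2.326 × 1.31% = 3.047%.
On $20,000,000: 0.03047 × $20,000,000 = $609,400.

$609,400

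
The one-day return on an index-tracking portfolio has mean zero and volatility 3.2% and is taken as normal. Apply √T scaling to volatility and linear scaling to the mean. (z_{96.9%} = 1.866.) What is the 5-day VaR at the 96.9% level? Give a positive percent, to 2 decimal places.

13.35%

σ_{5d} = 3.2% × √5 = 7.155%.
VaR = 1.866 × 7.155% = 13.351%.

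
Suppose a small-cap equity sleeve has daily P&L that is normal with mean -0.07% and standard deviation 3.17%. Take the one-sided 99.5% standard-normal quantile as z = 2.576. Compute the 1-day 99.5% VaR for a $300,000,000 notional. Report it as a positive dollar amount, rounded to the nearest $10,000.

VaR = −μ + z·σ = −(-0.07%) + 2.576 × 3.17% = 8.236%.
On $300,000,000: 0.08236 × $300,000,000 = $24,708,000.

$24,710,000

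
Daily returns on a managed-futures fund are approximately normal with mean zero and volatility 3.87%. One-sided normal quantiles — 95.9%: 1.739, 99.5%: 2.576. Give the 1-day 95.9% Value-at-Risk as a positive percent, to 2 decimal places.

VaR = z·σ = 1.739 × 3.87% = 6.730%.

6.73%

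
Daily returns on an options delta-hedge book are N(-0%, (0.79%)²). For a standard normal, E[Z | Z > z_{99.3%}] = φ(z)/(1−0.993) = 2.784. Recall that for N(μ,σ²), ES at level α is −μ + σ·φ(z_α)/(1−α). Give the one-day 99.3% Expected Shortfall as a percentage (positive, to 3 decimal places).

ES = 0.79% × 2.784 = 2.199%.

2.199%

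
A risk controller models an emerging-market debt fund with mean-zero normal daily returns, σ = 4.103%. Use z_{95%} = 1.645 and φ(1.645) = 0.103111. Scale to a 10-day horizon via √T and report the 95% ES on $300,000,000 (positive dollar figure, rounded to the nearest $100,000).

σ_{10d} = 4.103% × √10 = 12.975%.
ES multiplier = φ(z)/(1−α) = 0.103111/0.05 = 2.062.
ES = 12.975% × 2.062 = 26.754%; on $300,000,000: $80,262,000.

$80,300,000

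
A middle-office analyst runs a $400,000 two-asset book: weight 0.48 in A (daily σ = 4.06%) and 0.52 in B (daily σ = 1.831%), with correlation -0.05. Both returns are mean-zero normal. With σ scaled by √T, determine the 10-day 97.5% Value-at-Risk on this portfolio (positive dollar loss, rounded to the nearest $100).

$52,700

σ_p = √(0.48²·4.06² + 0.52²·1.831² + 2·-0.05·0.48·0.52·4.06·1.831) = 2.126%.
σ_{10d} = 2.126% × √10 = 6.723%.
z(97.5%) = 1.960.
VaR = 1.960 × 6.723% = 13.177%; on $400,000 that is $52,708.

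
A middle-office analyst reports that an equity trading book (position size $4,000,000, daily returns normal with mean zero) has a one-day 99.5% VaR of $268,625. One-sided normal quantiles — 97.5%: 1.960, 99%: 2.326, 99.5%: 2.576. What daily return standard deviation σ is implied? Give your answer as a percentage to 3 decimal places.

VaR as a fraction: $268,625 / $4,000,000 = 6.716%.
σ = VaR / z = 6.716% / 2.576 = 2.607%.

2.607%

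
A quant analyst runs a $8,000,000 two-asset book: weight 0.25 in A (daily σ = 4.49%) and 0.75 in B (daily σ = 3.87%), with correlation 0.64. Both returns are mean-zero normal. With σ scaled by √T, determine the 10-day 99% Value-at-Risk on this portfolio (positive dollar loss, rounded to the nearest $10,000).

$2,190,000

σ_p = √(0.25²·4.49² + 0.75²·3.87² + 2·0.64·0.25·0.75·4.49·3.87) = 3.722%.
σ_{10d} = 3.722% × √10 = 11.770%.
z(99%) = 2.326.
VaR = 2.326 × 11.770% = 27.377%; on $8,000,000 that is $2,190,160.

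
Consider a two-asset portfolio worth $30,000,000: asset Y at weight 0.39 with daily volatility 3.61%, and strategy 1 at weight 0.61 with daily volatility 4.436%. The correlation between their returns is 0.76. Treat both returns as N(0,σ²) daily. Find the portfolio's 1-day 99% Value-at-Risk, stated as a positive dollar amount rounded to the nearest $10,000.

$2,710,000

σ_p² = 0.39²·3.61² + 0.61²·4.436² + 2·0.76·0.39·0.61·3.61·4.436 = 15.0952 (%²).
σ_p = √15.0952 = 3.885%.
At 99%, z = 2.326.
VaR = 2.326 × 3.885% = 9.037%; on $30,000,000 that is $2,711,100.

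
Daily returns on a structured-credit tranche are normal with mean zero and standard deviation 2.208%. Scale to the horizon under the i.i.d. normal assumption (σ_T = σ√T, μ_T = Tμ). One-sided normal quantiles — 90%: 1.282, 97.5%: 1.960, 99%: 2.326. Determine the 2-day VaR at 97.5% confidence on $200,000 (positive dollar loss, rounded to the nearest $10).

$12,240

σ_{2d} = 2.208% × √2 = 3.123%.
VaR = 1.960 × 3.123% = 6.121%.
On $200,000: 0.06121 × $200,000 = $12,242.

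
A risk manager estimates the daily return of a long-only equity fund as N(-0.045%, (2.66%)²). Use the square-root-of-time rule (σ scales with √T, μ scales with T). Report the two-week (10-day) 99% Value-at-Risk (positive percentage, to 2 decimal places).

At 99%, z = 2.326.
σ_{10d} = 2.66% × √10 = 8.412%; μ_{10d} = 10 × -0.045% = -0.450%.
VaR = −(-0.450%) + 2.326 × 8.412% = 20.016%.

20.02%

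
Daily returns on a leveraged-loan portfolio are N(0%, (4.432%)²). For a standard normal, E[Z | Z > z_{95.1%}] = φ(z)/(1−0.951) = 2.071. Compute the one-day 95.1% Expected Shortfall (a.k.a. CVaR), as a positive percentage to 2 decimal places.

9.18%

ES = 4.432% × 2.071 = 9.179%.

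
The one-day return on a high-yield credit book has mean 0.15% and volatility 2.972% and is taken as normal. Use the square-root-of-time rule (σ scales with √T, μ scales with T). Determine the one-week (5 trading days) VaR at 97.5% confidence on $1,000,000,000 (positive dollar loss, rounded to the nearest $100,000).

$122,800,000

At 97.5%, z = 1.960.
σ_{5d} = 2.972% × √5 = 6.646%; μ_{5d} = 5 × 0.15% = 0.750%.
VaR = −(0.750%) + 1.960 × 6.646% = 12.276%.
On $1,000,000,000: 0.12276 × $1,000,000,000 = $122,760,000.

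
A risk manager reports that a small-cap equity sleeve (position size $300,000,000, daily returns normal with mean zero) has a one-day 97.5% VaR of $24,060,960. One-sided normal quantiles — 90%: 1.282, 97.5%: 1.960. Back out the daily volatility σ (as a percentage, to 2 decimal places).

4.09%

VaR as a fraction: $24,060,960 / $300,000,000 = 8.020%.
σ = VaR / z = 8.020% / 1.960 = 4.092%.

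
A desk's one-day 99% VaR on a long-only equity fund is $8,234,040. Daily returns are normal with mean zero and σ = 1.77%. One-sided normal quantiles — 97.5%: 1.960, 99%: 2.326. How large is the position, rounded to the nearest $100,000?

VaR as a fraction of value: z·σ = 2.326 × 1.77% = 4.11702%.
Position = $8,234,040 / 0.0411702 = $200,000,000.

$200,000,000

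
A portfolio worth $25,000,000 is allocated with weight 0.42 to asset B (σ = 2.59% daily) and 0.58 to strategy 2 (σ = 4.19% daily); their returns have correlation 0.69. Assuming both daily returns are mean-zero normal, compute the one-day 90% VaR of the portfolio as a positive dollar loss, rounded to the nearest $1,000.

σ_p² = 0.42²·2.59² + 0.58²·4.19² + 2·0.69·0.42·0.58·2.59·4.19 = 10.7373 (%²).
σ_p = √10.7373 = 3.277%.
At 90%, z = 1.282.
VaR = 1.282 × 3.277% = 4.201%; on $25,000,000 that is $1,050,250.

$1,050,000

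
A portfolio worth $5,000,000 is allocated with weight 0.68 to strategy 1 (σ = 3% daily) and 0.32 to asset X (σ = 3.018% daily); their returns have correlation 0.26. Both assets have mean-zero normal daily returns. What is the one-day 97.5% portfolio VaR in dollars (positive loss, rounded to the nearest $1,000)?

σ_p² = 0.68²·3² + 0.32²·3.018² + 2·0.26·0.68·0.32·3·3.018 = 6.1188 (%²).
σ_p = √6.1188 = 2.474%.
At 97.5%, z = 1.960.
VaR = 1.960 × 2.474% = 4.849%; on $5,000,000 that is $242,450.

$242,000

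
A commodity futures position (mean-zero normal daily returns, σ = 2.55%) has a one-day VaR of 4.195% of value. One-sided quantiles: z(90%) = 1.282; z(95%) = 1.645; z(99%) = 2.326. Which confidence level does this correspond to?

Implied z = VaR/σ = 4.195 / 2.55 = 1.645.
This matches z(95%) = 1.645.

95%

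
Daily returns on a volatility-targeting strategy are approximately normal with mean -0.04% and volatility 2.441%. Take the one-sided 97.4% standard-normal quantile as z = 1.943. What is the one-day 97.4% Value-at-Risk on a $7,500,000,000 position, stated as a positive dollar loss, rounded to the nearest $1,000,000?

$359,000,000

VaR = −μ + z·σ = −(-0.04%) + 1.943 × 2.441% = 4.783%.
On $7,500,000,000: 0.04783 × $7,500,000,000 = $358,725,000.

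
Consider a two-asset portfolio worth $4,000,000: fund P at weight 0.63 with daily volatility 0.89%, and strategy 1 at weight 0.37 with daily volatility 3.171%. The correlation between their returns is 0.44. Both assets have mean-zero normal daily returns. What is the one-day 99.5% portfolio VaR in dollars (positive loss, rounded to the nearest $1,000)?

σ_p² = 0.63²·0.89² + 0.37²·3.171² + 2·0.44·0.63·0.37·0.89·3.171 = 2.2699 (%²).
σ_p = √2.2699 = 1.507%.
At 99.5%, z = 2.576.
VaR = 2.576 × 1.507% = 3.882%; on $4,000,000 that is $155,280.

$155,000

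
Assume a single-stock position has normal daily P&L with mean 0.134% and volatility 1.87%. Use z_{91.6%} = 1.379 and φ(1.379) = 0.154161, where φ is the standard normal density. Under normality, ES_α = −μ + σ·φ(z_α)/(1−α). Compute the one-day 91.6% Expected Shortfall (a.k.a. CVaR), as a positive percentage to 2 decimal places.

Tail multiplier: φ(z)/(1−α) = 0.154161 / 0.084 = 1.835.
ES = −(0.134%) + 1.87% × 1.835 = 3.297%.

3.30%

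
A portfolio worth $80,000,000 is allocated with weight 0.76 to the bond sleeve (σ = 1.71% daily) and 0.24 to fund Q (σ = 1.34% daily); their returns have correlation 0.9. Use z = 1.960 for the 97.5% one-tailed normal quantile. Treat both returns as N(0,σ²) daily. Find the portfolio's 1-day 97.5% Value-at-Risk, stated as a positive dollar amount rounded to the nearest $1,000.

$2,501,000

σ_p² = 0.76²·1.71² + 0.24²·1.34² + 2·0.9·0.76·0.24·1.71·1.34 = 2.5447 (%²).
σ_p = √2.5447 = 1.595%.
VaR = 1.960 × 1.595% = 3.126%; on $80,000,000 that is $2,500,800.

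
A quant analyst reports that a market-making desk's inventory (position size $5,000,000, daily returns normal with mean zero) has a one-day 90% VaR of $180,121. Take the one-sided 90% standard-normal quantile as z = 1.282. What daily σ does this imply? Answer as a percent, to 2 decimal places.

VaR as a fraction: $180,121 / $5,000,000 = 3.602%.
σ = VaR / z = 3.602% / 1.282 = 2.810%.

2.81%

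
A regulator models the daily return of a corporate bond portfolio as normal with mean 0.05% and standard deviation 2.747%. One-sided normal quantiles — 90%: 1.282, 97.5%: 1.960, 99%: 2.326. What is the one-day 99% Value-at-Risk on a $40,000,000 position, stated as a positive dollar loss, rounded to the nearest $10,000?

$2,540,000

VaR = −μ + z·σ = −(0.05%) + 2.326 × 2.747% = 6.340%.
On $40,000,000: 0.06340 × $40,000,000 = $2,536,000.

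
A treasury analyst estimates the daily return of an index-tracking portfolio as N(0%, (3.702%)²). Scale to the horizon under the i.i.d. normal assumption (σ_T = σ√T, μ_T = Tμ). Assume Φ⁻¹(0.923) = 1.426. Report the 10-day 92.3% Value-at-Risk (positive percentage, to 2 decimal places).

16.69%

σ_{10d} = 3.702% × √10 = 11.707%.
VaR = 1.426 × 11.707% = 16.694%.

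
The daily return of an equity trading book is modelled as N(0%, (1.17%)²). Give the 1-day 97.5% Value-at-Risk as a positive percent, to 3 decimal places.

At 97.5% one-sided, z = 1.960.
VaR = z·σ = 1.960 × 1.17% = 2.293%.

2.293%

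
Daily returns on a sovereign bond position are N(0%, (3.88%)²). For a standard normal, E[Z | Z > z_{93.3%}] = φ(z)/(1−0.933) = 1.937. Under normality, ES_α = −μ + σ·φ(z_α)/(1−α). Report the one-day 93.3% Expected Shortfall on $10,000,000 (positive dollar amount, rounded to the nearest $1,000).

ES = 3.88% × 1.937 = 7.516%.
On $10,000,000: 0.07516 × $10,000,000 = $751,600.

$752,000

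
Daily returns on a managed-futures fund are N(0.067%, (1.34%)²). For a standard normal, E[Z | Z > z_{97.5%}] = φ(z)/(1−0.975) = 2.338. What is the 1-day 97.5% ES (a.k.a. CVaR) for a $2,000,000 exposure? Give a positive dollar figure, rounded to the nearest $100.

$61,300

ES = −(0.067%) + 1.34% × 2.338 = 3.066%.
On $2,000,000: 0.03066 × $2,000,000 = $61,320.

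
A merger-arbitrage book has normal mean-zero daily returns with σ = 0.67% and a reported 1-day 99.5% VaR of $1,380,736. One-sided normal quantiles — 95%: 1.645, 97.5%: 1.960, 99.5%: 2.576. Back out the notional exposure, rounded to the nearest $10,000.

$80,000,000

VaR as a fraction of value: z·σ = 2.576 × 0.67% = 1.72592%.
Position = $1,380,736 / 0.0172592 = $80,000,000.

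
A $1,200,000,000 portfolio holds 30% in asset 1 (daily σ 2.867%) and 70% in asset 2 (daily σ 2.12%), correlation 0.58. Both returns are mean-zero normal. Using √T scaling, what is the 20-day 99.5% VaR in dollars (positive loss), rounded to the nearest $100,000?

$290,700,000

σ_p = √(0.3²·2.867² + 0.7²·2.12² + 2·0.58·0.3·0.7·2.867·2.12) = 2.103%.
σ_{20d} = 2.103% × √20 = 9.405%.
z(99.5%) = 2.576.
VaR = 2.576 × 9.405% = 24.227%; on $1,200,000,000 that is $290,724,000.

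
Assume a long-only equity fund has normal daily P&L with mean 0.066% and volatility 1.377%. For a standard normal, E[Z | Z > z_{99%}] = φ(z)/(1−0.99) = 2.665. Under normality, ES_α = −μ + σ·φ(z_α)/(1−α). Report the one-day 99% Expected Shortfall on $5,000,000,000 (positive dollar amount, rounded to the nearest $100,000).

ES = −(0.066%) + 1.377% × 2.665 = 3.604%.
On $5,000,000,000: 0.03604 × $5,000,000,000 = $180,200,000.

$180,200,000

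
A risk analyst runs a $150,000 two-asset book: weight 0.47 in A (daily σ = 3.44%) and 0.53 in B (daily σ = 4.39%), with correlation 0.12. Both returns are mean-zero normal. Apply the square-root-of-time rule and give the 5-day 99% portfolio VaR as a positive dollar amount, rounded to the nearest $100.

$23,300

σ_p = √(0.47²·3.44² + 0.53²·4.39² + 2·0.12·0.47·0.53·3.44·4.39) = 2.988%.
σ_{5d} = 2.988% × √5 = 6.681%.
z(99%) = 2.326.
VaR = 2.326 × 6.681% = 15.540%; on $150,000 that is $23,310.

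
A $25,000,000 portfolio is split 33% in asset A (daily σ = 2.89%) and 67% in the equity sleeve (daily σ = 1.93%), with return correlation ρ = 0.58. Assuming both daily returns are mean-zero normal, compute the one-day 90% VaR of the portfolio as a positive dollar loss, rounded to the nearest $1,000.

$642,000

σ_p² = 0.33²·2.89² + 0.67²·1.93² + 2·0.58·0.33·0.67·2.89·1.93 = 4.0122 (%²).
σ_p = √4.0122 = 2.003%.
At 90%, z = 1.282.
VaR = 1.282 × 2.003% = 2.568%; on $25,000,000 that is $642,000.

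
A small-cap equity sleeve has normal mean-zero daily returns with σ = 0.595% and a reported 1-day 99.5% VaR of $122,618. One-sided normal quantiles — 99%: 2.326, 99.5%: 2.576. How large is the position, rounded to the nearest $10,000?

$8,000,000

VaR as a fraction of value: z·σ = 2.576 × 0.595% = 1.53272%.
Position = $122,618 / 0.0153272 = $8,000,026.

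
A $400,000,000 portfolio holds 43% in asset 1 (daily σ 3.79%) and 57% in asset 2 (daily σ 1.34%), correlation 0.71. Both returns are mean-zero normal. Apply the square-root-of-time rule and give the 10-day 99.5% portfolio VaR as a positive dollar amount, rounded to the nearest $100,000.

σ_p = √(0.43²·3.79² + 0.57²·1.34² + 2·0.71·0.43·0.57·3.79·1.34) = 2.238%.
σ_{10d} = 2.238% × √10 = 7.077%.
z(99.5%) = 2.576.
VaR = 2.576 × 7.077% = 18.230%; on $400,000,000 that is $72,920,000.

$72,900,000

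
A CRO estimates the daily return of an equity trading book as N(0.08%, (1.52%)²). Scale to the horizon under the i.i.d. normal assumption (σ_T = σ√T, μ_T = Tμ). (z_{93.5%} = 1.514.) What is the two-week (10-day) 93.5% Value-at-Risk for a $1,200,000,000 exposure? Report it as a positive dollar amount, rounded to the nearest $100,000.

σ_{10d} = 1.52% × √10 = 4.807%; μ_{10d} = 10 × 0.08% = 0.800%.
VaR = −(0.800%) + 1.514 × 4.807% = 6.478%.
On $1,200,000,000: 0.06478 × $1,200,000,000 = $77,736,000.

$77,700,000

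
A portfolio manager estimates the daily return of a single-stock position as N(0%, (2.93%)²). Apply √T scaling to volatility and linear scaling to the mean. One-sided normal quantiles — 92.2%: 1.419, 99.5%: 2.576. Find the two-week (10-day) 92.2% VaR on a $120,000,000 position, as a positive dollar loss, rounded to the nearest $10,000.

σ_{10d} = 2.93% × √10 = 9.265%.
VaR = 1.419 × 9.265% = 13.147%.
On $120,000,000: 0.13147 × $120,000,000 = $15,776,400.

$15,780,000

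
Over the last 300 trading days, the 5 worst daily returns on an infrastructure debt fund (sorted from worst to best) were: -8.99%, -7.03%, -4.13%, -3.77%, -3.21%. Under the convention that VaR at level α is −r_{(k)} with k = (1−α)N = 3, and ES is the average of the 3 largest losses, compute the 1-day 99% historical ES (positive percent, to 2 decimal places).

The 3 worst returns sum to -20.15%.
ES = −(-20.15%) / 3 = 6.7166…% ≈ 6.72%.

6.72%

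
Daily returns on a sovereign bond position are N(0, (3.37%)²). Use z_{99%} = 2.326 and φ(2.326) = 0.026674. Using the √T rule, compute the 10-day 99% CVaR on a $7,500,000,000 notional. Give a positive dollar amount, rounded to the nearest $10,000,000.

$2,130,000,000

σ_{10d} = 3.37% × √10 = 10.657%.
ES multiplier = φ(z)/(1−α) = 0.026674/0.01 = 2.667.
ES = 10.657% × 2.667 = 28.422%; on $7,500,000,000: $2,131,650,000.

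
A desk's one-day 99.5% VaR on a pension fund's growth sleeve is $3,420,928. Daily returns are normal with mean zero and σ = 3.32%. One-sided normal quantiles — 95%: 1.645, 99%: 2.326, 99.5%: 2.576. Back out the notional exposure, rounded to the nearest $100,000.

VaR as a fraction of value: z·σ = 2.576 × 3.32% = 8.55232%.
Position = $3,420,928 / 0.0855232 = $40,000,000.

$40,000,000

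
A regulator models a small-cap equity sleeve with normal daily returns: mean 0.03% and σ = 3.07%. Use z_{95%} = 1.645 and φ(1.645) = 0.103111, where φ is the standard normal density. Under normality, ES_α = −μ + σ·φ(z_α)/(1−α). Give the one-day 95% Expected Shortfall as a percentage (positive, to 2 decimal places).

6.30%

Tail multiplier: φ(z)/(1−α) = 0.103111 / 0.05 = 2.062.
ES = −(0.03%) + 3.07% × 2.062 = 6.300%.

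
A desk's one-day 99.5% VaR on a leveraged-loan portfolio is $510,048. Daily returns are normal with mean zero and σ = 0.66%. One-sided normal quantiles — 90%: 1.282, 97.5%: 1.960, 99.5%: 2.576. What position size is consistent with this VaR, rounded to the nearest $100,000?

$30,000,000

VaR as a fraction of value: z·σ = 2.576 × 0.66% = 1.70016%.
Position = $510,048 / 0.0170016 = $30,000,000.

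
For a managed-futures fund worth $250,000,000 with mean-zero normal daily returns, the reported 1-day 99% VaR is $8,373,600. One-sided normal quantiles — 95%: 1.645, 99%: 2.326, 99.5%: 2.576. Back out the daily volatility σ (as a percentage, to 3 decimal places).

1.440%

VaR as a fraction: $8,373,600 / $250,000,000 = 3.349%.
σ = VaR / z = 3.349% / 2.326 = 1.440%.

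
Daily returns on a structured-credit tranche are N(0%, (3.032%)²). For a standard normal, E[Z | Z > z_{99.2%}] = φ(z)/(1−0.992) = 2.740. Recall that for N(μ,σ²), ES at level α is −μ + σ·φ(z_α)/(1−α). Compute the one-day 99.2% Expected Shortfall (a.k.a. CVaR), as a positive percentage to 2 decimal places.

8.31%

ES = 3.032% × 2.740 = 8.308%.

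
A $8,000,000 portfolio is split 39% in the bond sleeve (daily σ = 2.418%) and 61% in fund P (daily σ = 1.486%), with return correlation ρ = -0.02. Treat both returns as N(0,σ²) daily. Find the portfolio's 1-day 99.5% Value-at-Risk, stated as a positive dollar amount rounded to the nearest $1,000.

$267,000

σ_p² = 0.39²·2.418² + 0.61²·1.486² + 2·-0.02·0.39·0.61·2.418·1.486 = 1.6768 (%²).
σ_p = √1.6768 = 1.295%.
At 99.5%, z = 2.576.
VaR = 2.576 × 1.295% = 3.336%; on $8,000,000 that is $266,880.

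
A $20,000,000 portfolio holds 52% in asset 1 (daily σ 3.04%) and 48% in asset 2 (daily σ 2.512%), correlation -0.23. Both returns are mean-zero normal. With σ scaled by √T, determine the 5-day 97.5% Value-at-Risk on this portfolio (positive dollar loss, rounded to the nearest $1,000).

$1,537,000

σ_p = √(0.52²·3.04² + 0.48²·2.512² + 2·-0.23·0.52·0.48·3.04·2.512) = 1.754%.
σ_{5d} = 1.754% × √5 = 3.922%.
z(97.5%) = 1.960.
VaR = 1.960 × 3.922% = 7.687%; on $20,000,000 that is $1,537,400.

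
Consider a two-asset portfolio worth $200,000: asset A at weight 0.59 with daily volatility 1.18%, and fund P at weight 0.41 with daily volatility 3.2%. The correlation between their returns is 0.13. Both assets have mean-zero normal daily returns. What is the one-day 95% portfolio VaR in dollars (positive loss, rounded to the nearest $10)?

$5,140

σ_p² = 0.59²·1.18² + 0.41²·3.2² + 2·0.13·0.59·0.41·1.18·3.2 = 2.4435 (%²).
σ_p = √2.4435 = 1.563%.
At 95%, z = 1.645.
VaR = 1.645 × 1.563% = 2.571%; on $200,000 that is $5,142.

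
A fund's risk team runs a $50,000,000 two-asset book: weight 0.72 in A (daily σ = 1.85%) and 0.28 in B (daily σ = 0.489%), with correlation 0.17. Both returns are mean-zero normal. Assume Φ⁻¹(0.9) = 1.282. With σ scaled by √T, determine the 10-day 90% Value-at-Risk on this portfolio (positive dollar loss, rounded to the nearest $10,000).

σ_p = √(0.72²·1.85² + 0.28²·0.489² + 2·0.17·0.72·0.28·1.85·0.489) = 1.362%.
σ_{10d} = 1.362% × √10 = 4.307%.
VaR = 1.282 × 4.307% = 5.522%; on $50,000,000 that is $2,761,000.

$2,760,000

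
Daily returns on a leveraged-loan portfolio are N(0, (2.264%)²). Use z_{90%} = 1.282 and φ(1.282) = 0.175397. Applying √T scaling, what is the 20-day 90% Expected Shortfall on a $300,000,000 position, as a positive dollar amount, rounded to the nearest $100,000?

$53,300,000

σ_{20d} = 2.264% × √20 = 10.125%.
ES multiplier = φ(z)/(1−α) = 0.175397/0.1 = 1.754.
ES = 10.125% × 1.754 = 17.759%; on $300,000,000: $53,277,000.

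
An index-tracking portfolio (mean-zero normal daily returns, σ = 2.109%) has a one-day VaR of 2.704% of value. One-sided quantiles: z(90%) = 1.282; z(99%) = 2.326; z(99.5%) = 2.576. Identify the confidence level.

Implied z = VaR/σ = 2.704 / 2.109 = 1.282.
This matches z(90%) = 1.282.

90%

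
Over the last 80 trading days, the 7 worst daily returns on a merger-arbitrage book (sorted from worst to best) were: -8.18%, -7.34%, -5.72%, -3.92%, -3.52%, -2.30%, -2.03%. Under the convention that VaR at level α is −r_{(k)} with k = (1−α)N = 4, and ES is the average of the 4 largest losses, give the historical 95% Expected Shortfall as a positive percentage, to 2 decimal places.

The 4 worst returns sum to -25.16%.
ES = −(-25.16%) / 4 = 6.29%.

6.29%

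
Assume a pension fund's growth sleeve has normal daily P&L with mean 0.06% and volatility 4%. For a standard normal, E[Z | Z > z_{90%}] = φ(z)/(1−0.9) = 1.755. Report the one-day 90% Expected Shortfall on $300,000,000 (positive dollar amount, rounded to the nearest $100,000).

ES = −(0.06%) + 4% × 1.755 = 6.960%.
On $300,000,000: 0.06960 × $300,000,000 = $20,880,000.

$20,900,000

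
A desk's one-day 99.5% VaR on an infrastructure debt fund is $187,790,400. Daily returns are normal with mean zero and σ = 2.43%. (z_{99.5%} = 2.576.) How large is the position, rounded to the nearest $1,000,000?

$3,000,000,000

VaR as a fraction of value: z·σ = 2.576 × 2.43% = 6.25968%.
Position = $187,790,400 / 0.0625968 = $3,000,000,000.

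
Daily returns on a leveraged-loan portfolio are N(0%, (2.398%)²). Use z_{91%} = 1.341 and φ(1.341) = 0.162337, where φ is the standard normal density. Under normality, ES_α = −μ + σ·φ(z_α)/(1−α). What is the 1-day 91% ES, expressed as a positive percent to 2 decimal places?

4.33%

Tail multiplier: φ(z)/(1−α) = 0.162337 / 0.09 = 1.804.
ES = 2.398% × 1.804 = 4.326%.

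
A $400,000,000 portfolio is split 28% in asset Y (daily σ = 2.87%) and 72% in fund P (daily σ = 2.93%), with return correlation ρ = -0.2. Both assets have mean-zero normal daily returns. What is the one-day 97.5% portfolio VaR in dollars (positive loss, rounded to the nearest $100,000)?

$16,500,000

σ_p² = 0.28²·2.87² + 0.72²·2.93² + 2·-0.2·0.28·0.72·2.87·2.93 = 4.4181 (%²).
σ_p = √4.4181 = 2.102%.
At 97.5%, z = 1.960.
VaR = 1.960 × 2.102% = 4.120%; on $400,000,000 that is $16,480,000.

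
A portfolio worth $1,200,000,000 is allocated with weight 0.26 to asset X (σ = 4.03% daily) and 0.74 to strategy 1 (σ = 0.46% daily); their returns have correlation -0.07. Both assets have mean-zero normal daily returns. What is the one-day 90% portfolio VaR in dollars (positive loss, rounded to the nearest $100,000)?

σ_p² = 0.26²·4.03² + 0.74²·0.46² + 2·-0.07·0.26·0.74·4.03·0.46 = 1.1638 (%²).
σ_p = √1.1638 = 1.079%.
At 90%, z = 1.282.
VaR = 1.282 × 1.079% = 1.383%; on $1,200,000,000 that is $16,596,000.

$16,600,000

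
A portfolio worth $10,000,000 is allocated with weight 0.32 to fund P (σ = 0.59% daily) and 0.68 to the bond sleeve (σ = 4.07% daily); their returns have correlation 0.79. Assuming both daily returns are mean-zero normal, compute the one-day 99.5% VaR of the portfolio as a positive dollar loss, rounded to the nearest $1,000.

σ_p² = 0.32²·0.59² + 0.68²·4.07² + 2·0.79·0.32·0.68·0.59·4.07 = 8.5208 (%²).
σ_p = √8.5208 = 2.919%.
At 99.5%, z = 2.576.
VaR = 2.576 × 2.919% = 7.519%; on $10,000,000 that is $751,900.

$752,000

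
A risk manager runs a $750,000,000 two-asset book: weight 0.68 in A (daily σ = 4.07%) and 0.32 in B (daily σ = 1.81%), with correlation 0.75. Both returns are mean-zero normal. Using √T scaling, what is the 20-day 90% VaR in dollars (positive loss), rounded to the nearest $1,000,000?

$139,000,000

σ_p = √(0.68²·4.07² + 0.32²·1.81² + 2·0.75·0.68·0.32·4.07·1.81) = 3.225%.
σ_{20d} = 3.225% × √20 = 14.423%.
z(90%) = 1.282.
VaR = 1.282 × 14.423% = 18.490%; on $750,000,000 that is $138,675,000.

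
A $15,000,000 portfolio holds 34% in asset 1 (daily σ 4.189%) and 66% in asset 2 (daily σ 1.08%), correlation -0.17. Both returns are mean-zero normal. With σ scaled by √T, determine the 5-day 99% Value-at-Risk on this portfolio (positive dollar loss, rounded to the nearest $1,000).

σ_p = √(0.34²·4.189² + 0.66²·1.08² + 2·-0.17·0.34·0.66·4.189·1.08) = 1.480%.
σ_{5d} = 1.480% × √5 = 3.309%.
z(99%) = 2.326.
VaR = 2.326 × 3.309% = 7.697%; on $15,000,000 that is $1,154,550.

$1,155,000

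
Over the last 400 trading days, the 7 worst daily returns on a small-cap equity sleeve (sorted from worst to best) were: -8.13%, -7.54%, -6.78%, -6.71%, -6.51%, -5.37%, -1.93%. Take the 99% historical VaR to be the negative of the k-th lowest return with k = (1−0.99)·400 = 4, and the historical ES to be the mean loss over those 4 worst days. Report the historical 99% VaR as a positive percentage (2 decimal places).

6.71%

k = 4; the 4th lowest return is -6.71%, so VaR = 6.71%.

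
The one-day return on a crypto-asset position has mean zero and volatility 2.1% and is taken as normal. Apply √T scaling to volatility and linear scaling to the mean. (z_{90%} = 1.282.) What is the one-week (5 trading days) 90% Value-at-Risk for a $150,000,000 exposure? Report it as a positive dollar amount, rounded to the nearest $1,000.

σ_{5d} = 2.1% × √5 = 4.696%.
VaR = 1.282 × 4.696% = 6.020%.
On $150,000,000: 0.06020 × $150,000,000 = $9,030,000.

$9,030,000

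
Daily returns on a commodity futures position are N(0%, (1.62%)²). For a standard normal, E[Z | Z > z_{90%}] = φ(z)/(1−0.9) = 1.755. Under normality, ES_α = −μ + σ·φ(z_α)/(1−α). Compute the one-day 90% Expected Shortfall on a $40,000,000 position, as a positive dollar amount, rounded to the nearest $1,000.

$1,137,000

ES = 1.62% × 1.755 = 2.843%.
On $40,000,000: 0.02843 × $40,000,000 = $1,137,200.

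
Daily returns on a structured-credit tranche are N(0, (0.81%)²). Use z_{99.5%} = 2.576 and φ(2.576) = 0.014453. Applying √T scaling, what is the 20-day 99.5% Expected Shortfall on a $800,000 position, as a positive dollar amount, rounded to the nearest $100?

σ_{20d} = 0.81% × √20 = 3.622%.
ES multiplier = φ(z)/(1−α) = 0.014453/0.005 = 2.891.
ES = 3.622% × 2.891 = 10.471%; on $800,000: $83,768.

$83,800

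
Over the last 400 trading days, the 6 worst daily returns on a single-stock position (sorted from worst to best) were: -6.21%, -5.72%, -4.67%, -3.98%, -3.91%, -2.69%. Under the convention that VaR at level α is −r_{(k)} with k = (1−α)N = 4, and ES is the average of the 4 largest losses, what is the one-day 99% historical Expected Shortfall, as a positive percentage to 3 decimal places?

5.145%

The 4 worst returns sum to -20.58%.
ES = −(-20.58%) / 4 = 5.145%.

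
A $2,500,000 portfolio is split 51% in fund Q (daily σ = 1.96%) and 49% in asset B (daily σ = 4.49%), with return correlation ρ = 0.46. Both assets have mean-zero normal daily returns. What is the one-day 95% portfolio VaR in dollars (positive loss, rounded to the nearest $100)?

$115,300

σ_p² = 0.51²·1.96² + 0.49²·4.49² + 2·0.46·0.51·0.49·1.96·4.49 = 7.8629 (%²).
σ_p = √7.8629 = 2.804%.
At 95%, z = 1.645.
VaR = 1.645 × 2.804% = 4.613%; on $2,500,000 that is $115,325.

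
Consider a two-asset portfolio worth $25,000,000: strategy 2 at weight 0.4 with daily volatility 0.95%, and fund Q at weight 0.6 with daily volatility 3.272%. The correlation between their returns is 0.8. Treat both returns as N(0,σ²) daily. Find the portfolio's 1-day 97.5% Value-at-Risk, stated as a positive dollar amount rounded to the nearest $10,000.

$1,120,000

σ_p² = 0.4²·0.95² + 0.6²·3.272² + 2·0.8·0.4·0.6·0.95·3.272 = 5.1922 (%²).
σ_p = √5.1922 = 2.279%.
At 97.5%, z = 1.960.
VaR = 1.960 × 2.279% = 4.467%; on $25,000,000 that is $1,116,750.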